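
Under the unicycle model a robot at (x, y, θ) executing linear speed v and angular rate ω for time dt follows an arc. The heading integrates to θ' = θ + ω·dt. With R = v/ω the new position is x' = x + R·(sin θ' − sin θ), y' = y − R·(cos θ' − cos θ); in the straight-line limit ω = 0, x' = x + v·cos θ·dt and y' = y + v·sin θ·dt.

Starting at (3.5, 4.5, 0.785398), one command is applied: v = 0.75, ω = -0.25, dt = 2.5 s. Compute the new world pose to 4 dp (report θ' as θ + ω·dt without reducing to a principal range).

θ' = 0.7854 + -0.25·2.5 = 0.1604
R = v/ω = 0.75/-0.25 = -3.0000
x' = 3.5 + -3.0000·(sin 0.1604 − sin 0.7854) = 5.1422
y' = 4.5 − -3.0000·(cos 0.1604 − cos 0.7854) = 5.3402

(5.1422, 5.3402, 0.1604)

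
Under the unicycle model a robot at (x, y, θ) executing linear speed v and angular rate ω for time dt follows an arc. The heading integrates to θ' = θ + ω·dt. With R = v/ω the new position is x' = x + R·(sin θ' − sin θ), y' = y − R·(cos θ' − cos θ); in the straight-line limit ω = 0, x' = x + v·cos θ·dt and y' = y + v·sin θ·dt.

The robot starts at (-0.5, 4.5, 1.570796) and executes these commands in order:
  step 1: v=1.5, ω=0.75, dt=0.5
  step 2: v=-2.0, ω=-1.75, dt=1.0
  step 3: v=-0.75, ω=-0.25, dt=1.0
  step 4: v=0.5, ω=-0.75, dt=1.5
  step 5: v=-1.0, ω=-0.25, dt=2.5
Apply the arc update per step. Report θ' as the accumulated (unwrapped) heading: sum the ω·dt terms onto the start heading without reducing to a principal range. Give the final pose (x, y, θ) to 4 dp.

(-1.8405, 5.6806, -1.8042)

step 1: θ'=1.9458 (R=2.0000) → pose (-0.6390, 5.2325, 1.9458)
step 2: θ'=0.1958 (R=1.1429) → pose (-1.4801, 3.6929, 0.1958)
step 3: θ'=-0.0542 (R=3.0000) → pose (-2.2263, 3.6400, -0.0542)
step 4: θ'=-1.1792 (R=-0.6667) → pose (-1.6462, 3.2288, -1.1792)
step 5: θ'=-1.8042 (R=4.0000) → pose (-1.8405, 5.6806, -1.8042)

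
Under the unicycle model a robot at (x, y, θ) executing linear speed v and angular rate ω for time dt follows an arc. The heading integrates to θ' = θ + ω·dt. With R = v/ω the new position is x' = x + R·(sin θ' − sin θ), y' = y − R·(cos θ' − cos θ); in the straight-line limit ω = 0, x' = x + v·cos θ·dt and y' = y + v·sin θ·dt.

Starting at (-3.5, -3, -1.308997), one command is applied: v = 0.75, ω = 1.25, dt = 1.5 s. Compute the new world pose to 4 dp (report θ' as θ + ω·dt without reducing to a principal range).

(-2.5987, -3.3511, 0.5660)

θ' = -1.3090 + 1.25·1.5 = 0.5660
R = v/ω = 0.75/1.25 = 0.6000
x' = -3.5 + 0.6000·(sin 0.5660 − sin -1.3090) = -2.5987
y' = -3 − 0.6000·(cos 0.5660 − cos -1.3090) = -3.3511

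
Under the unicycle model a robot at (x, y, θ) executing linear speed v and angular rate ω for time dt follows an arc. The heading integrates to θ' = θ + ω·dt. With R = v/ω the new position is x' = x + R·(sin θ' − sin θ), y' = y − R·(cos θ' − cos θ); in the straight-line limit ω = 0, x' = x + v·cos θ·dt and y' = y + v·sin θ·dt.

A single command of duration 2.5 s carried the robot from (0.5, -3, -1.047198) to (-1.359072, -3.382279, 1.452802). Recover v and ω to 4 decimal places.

v = -1.0000, ω = 1.0000

Δθ = 1.452802 − -1.047198 = 2.500000
ω = Δθ/dt = 2.500000/2.5 = 1.0000
R = Δx/(sin θ' − sin θ) = -1.0000
v = R·ω = -1.0000·1.0000 = -1.0000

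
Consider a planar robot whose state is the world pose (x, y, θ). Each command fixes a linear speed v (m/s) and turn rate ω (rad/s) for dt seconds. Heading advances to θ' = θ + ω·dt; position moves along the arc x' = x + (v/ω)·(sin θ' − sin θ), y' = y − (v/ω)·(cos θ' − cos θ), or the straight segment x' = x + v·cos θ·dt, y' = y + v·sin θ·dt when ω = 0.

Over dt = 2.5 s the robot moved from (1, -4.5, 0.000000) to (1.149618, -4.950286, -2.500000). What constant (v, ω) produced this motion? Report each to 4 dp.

Δθ = -2.500000 − 0.000000 = -2.500000
ω = Δθ/dt = -2.500000/2.5 = -1.0000
R = −Δy/(cos θ' − cos θ) = -0.2500
v = R·ω = -0.2500·-1.0000 = 0.2500

v = 0.2500, ω = -1.0000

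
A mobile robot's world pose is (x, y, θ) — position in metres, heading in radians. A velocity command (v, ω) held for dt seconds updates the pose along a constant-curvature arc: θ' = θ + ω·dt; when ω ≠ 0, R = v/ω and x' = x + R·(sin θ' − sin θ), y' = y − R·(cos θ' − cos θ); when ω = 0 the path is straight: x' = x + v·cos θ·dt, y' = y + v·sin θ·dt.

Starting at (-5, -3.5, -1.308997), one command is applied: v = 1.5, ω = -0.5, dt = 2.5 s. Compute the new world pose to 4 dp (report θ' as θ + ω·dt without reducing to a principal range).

(-6.2472, -6.7816, -2.5590)

θ' = -1.3090 + -0.5·2.5 = -2.5590
R = v/ω = 1.5/-0.5 = -3.0000
x' = -5 + -3.0000·(sin -2.5590 − sin -1.3090) = -6.2472
y' = -3.5 − -3.0000·(cos -2.5590 − cos -1.3090) = -6.7816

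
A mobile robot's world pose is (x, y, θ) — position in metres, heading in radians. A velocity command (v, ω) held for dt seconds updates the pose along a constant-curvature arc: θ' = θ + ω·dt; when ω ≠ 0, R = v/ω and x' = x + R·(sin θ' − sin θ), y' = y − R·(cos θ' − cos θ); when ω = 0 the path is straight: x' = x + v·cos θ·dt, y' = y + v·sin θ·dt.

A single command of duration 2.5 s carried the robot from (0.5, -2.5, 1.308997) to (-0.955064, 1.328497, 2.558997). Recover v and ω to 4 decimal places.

v = 1.7500, ω = 0.5000

Δθ = 2.558997 − 1.308997 = 1.250000
ω = Δθ/dt = 1.250000/2.5 = 0.5000
R = −Δy/(cos θ' − cos θ) = 3.5000
v = R·ω = 3.5000·0.5000 = 1.7500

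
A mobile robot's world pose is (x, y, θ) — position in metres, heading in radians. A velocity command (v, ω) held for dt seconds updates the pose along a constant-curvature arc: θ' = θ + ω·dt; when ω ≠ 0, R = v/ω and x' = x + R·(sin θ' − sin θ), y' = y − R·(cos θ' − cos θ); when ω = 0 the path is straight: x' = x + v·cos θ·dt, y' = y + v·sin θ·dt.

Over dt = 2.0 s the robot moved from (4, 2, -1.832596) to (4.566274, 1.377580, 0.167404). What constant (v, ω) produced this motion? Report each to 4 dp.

Δθ = 0.167404 − -1.832596 = 2.000000
ω = Δθ/dt = 2.000000/2.0 = 1.0000
R = −Δy/(cos θ' − cos θ) = 0.5000
v = R·ω = 0.5000·1.0000 = 0.5000

v = 0.5000, ω = 1.0000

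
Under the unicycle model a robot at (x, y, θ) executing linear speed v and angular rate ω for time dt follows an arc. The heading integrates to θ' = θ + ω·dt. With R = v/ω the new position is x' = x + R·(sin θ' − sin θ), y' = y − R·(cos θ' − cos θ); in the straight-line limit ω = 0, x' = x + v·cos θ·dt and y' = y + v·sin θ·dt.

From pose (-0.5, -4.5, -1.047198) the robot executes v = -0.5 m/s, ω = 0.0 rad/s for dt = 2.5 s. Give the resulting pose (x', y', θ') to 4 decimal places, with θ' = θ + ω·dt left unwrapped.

θ' = -1.0472 + 0.0·2.5 = -1.0472
ω = 0 → straight: x' = -0.5 + -0.5·cos(-1.0472)·2.5 = -1.1250
y' = -4.5 + -0.5·sin(-1.0472)·2.5 = -3.4175

(-1.1250, -3.4175, -1.0472)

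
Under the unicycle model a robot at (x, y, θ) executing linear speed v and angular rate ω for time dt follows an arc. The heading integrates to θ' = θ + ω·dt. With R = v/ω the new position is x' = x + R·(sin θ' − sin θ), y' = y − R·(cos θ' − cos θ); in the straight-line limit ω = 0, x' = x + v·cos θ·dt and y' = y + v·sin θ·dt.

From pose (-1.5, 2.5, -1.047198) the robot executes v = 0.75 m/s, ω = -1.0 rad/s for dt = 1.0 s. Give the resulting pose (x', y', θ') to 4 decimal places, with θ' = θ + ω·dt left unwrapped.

θ' = -1.0472 + -1.0·1.0 = -2.0472
R = v/ω = 0.75/-1.0 = -0.7500
x' = -1.5 + -0.7500·(sin -2.0472 − sin -1.0472) = -1.4830
y' = 2.5 − -0.7500·(cos -2.0472 − cos -1.0472) = 1.7811

(-1.4830, 1.7811, -2.0472)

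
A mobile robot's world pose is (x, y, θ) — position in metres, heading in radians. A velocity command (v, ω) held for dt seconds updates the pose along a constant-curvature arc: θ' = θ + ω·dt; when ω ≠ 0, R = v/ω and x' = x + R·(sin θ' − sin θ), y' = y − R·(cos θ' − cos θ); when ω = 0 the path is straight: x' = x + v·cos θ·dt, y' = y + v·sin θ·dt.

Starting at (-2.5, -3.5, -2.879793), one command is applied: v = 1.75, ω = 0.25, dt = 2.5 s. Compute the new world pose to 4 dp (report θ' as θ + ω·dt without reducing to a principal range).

(-6.1136, -5.8382, -2.2548)

θ' = -2.8798 + 0.25·2.5 = -2.2548
R = v/ω = 1.75/0.25 = 7.0000
x' = -2.5 + 7.0000·(sin -2.2548 − sin -2.8798) = -6.1136
y' = -3.5 − 7.0000·(cos -2.2548 − cos -2.8798) = -5.8382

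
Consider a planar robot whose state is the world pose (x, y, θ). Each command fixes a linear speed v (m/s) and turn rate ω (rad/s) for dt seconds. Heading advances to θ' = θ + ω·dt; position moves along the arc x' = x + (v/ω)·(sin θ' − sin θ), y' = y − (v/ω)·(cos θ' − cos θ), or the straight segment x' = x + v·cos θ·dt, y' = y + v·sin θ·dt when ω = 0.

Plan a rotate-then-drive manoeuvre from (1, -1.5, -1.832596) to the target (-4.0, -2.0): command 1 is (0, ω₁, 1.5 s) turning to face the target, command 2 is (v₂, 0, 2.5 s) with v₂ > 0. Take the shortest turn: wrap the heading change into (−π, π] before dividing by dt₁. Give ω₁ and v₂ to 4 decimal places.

ω₁ = -0.8062, v₂ = 2.0100

heading to target = atan2(-2−-1.5, -4−1) = -3.0419
Δθ = wrap(-3.0419 − -1.8326) = -1.2093; ω₁ = Δθ/dt₁ = -0.8062
distance = √((-4−1)² + (-2−-1.5)²) = 5.0249; v₂ = distance/dt₂ = 2.0100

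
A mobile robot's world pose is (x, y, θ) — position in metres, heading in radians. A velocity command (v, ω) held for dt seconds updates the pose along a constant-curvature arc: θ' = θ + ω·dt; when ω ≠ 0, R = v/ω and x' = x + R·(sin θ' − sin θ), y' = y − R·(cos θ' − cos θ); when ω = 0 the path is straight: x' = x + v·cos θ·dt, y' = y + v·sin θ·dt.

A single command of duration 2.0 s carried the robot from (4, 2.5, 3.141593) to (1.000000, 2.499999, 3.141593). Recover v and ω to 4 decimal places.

v = 1.5000, ω = 0.0000

Δθ = 3.141593 − 3.141593 = 0.000000
ω = Δθ/dt = 0.000000/2.0 = 0.0000
ω = 0 → v = (Δx·cos θ + Δy·sin θ)/dt = 1.5000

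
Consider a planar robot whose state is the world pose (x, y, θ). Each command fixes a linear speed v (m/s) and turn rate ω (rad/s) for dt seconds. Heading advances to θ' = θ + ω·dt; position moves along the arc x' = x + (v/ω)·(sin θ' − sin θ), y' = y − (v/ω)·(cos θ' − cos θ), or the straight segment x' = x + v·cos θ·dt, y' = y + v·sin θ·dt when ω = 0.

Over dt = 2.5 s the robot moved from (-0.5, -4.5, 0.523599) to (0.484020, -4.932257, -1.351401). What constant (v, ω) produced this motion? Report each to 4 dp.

v = 0.5000, ω = -0.7500

Δθ = -1.351401 − 0.523599 = -1.875000
ω = Δθ/dt = -1.875000/2.5 = -0.7500
R = Δx/(sin θ' − sin θ) = -0.6667
v = R·ω = -0.6667·-0.7500 = 0.5000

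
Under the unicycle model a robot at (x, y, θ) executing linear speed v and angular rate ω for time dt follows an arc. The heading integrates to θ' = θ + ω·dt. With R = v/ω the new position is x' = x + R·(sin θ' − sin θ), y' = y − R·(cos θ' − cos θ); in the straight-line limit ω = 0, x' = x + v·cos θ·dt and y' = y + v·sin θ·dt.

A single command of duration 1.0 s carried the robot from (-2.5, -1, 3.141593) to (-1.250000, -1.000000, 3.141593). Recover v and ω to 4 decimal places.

Δθ = 3.141593 − 3.141593 = 0.000000
ω = Δθ/dt = 0.000000/1.0 = 0.0000
ω = 0 → v = (Δx·cos θ + Δy·sin θ)/dt = -1.2500

v = -1.2500, ω = 0.0000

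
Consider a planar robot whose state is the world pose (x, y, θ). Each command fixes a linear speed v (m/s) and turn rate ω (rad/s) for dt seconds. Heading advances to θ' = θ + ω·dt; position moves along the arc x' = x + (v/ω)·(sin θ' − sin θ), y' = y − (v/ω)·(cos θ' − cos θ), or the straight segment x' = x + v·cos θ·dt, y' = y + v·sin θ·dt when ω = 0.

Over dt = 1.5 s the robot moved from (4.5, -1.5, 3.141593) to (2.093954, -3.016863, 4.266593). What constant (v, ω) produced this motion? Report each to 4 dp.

v = 2.0000, ω = 0.7500

Δθ = 4.266593 − 3.141593 = 1.125000
ω = Δθ/dt = 1.125000/1.5 = 0.7500
R = Δx/(sin θ' − sin θ) = 2.6667
v = R·ω = 2.6667·0.7500 = 2.0000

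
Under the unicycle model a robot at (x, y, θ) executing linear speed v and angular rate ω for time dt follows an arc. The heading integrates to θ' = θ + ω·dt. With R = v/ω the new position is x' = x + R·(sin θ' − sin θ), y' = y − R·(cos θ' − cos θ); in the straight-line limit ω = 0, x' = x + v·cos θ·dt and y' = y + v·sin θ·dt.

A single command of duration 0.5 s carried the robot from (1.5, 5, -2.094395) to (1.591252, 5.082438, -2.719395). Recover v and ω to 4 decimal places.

Δθ = -2.719395 − -2.094395 = -0.625000
ω = Δθ/dt = -0.625000/0.5 = -1.2500
R = Δx/(sin θ' − sin θ) = 0.2000
v = R·ω = 0.2000·-1.2500 = -0.2500

v = -0.2500, ω = -1.2500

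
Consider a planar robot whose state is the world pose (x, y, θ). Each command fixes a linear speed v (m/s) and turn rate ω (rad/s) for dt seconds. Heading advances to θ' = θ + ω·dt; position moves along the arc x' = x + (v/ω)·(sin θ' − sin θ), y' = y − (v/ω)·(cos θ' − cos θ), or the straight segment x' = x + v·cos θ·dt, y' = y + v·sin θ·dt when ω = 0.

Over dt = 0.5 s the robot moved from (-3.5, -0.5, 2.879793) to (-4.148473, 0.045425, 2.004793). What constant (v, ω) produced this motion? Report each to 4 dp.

Δθ = 2.004793 − 2.879793 = -0.875000
ω = Δθ/dt = -0.875000/0.5 = -1.7500
R = Δx/(sin θ' − sin θ) = -1.0000
v = R·ω = -1.0000·-1.7500 = 1.7500

v = 1.7500, ω = -1.7500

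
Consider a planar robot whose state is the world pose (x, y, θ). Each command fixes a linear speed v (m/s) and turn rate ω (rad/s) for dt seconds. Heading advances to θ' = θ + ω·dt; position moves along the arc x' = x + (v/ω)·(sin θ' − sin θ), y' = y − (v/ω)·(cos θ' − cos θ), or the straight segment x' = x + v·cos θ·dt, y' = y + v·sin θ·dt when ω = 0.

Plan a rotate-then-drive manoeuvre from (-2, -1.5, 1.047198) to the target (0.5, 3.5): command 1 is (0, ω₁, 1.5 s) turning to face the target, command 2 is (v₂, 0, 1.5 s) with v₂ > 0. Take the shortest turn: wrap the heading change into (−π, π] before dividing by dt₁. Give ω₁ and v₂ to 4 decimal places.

ω₁ = 0.0400, v₂ = 3.7268

heading to target = atan2(3.5−-1.5, 0.5−-2) = 1.1071
Δθ = wrap(1.1071 − 1.0472) = 0.0600; ω₁ = Δθ/dt₁ = 0.0400
distance = √((0.5−-2)² + (3.5−-1.5)²) = 5.5902; v₂ = distance/dt₂ = 3.7268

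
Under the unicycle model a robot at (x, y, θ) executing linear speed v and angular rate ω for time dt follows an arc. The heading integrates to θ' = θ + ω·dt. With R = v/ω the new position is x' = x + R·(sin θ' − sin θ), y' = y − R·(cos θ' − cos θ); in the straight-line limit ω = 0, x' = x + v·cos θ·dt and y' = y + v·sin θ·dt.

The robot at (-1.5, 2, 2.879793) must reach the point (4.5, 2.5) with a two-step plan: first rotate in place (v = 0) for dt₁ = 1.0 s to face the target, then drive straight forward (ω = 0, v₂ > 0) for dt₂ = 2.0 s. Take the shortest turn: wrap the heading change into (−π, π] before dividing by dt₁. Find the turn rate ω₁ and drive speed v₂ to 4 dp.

ω₁ = -2.7967, v₂ = 3.0104

heading to target = atan2(2.5−2, 4.5−-1.5) = 0.0831
Δθ = wrap(0.0831 − 2.8798) = -2.7967; ω₁ = Δθ/dt₁ = -2.7967
distance = √((4.5−-1.5)² + (2.5−2)²) = 6.0208; v₂ = distance/dt₂ = 3.0104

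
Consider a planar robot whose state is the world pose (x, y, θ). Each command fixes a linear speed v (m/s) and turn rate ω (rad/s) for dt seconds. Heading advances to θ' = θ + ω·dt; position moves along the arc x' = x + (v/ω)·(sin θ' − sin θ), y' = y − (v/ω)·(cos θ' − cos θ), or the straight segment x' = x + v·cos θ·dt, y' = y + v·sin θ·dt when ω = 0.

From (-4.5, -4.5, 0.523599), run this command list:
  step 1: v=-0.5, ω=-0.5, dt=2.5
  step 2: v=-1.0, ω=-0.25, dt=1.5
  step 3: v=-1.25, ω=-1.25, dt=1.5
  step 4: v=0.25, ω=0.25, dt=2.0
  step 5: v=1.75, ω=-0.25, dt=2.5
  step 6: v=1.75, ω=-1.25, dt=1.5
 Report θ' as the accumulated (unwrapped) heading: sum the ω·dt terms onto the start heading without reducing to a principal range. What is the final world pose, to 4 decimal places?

(-11.7471, -1.6841, -4.9764)

step 1: θ'=-0.7264 (R=1.0000) → pose (-5.6642, -4.3815, -0.7264)
step 2: θ'=-1.1014 (R=4.0000) → pose (-6.5748, -3.2007, -1.1014)
step 3: θ'=-2.9764 (R=1.0000) → pose (-5.8474, -1.7619, -2.9764)
step 4: θ'=-2.4764 (R=1.0000) → pose (-6.3002, -1.9615, -2.4764)
step 5: θ'=-3.1014 (R=-7.0000) → pose (-10.3394, -3.4483, -3.1014)
step 6: θ'=-4.9764 (R=-1.4000) → pose (-11.7471, -1.6841, -4.9764)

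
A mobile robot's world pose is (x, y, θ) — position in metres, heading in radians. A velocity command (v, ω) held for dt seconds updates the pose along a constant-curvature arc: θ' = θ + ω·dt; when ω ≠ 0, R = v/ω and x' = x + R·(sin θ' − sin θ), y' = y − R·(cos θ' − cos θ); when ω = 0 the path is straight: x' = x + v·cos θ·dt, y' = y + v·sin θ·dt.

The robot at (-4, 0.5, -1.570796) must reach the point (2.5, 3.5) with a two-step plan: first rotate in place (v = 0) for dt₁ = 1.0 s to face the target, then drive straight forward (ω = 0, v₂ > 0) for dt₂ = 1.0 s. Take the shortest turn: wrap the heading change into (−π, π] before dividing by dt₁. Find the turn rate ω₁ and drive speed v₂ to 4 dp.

heading to target = atan2(3.5−0.5, 2.5−-4) = 0.4324
Δθ = wrap(0.4324 − -1.5708) = 2.0032; ω₁ = Δθ/dt₁ = 2.0032
distance = √((2.5−-4)² + (3.5−0.5)²) = 7.1589; v₂ = distance/dt₂ = 7.1589

ω₁ = 2.0032, v₂ = 7.1589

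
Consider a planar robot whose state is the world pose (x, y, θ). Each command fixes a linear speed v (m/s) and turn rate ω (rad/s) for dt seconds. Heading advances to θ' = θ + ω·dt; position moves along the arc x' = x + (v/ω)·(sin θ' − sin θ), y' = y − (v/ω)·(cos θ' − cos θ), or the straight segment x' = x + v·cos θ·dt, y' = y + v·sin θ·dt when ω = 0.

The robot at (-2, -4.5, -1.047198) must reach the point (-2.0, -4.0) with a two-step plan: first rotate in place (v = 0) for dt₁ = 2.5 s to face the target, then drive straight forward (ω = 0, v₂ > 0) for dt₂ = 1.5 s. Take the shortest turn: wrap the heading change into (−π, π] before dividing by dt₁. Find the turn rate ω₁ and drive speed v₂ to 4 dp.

heading to target = atan2(-4−-4.5, -2−-2) = 1.5708
Δθ = wrap(1.5708 − -1.0472) = 2.6180; ω₁ = Δθ/dt₁ = 1.0472
distance = √((-2−-2)² + (-4−-4.5)²) = 0.5000; v₂ = distance/dt₂ = 0.3333

ω₁ = 1.0472, v₂ = 0.3333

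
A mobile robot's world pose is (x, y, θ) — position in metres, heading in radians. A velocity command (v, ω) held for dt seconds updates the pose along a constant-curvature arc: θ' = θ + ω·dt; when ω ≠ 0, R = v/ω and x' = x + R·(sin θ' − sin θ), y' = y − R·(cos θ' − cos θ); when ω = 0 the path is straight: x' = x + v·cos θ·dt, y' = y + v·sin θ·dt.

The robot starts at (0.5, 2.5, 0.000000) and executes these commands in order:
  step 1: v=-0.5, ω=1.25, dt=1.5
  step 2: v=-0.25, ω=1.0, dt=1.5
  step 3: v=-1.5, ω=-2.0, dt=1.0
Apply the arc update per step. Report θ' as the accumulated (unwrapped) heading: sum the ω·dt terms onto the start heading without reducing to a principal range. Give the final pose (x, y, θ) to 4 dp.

step 1: θ'=1.8750 (R=-0.4000) → pose (0.1184, 1.9802, 1.8750)
step 2: θ'=3.3750 (R=-0.2500) → pose (0.4147, 1.8118, 3.3750)
step 3: θ'=1.3750 (R=0.7500) → pose (1.3239, 0.9363, 1.3750)

(1.3239, 0.9363, 1.3750)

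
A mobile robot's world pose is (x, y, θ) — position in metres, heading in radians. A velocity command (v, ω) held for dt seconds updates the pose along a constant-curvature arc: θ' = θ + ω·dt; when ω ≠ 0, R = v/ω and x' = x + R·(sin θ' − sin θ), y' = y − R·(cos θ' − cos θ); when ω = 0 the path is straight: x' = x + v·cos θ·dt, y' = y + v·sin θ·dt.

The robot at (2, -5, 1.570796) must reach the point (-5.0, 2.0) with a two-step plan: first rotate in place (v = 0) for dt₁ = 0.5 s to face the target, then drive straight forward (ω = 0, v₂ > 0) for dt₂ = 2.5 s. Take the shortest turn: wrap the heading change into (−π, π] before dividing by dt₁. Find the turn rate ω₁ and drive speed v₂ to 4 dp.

ω₁ = 1.5708, v₂ = 3.9598

heading to target = atan2(2−-5, -5−2) = 2.3562
Δθ = wrap(2.3562 − 1.5708) = 0.7854; ω₁ = Δθ/dt₁ = 1.5708
distance = √((-5−2)² + (2−-5)²) = 9.8995; v₂ = distance/dt₂ = 3.9598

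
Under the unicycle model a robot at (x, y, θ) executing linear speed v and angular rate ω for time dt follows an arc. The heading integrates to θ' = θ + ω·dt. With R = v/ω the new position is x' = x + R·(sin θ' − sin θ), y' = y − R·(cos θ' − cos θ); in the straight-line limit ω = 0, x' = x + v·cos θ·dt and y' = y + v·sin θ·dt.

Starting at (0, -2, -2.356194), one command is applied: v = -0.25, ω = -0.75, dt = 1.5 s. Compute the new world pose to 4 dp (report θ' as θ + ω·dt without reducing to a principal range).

(0.3467, -1.9214, -3.4812)

θ' = -2.3562 + -0.75·1.5 = -3.4812
R = v/ω = -0.25/-0.75 = 0.3333
x' = 0 + 0.3333·(sin -3.4812 − sin -2.3562) = 0.3467
y' = -2 − 0.3333·(cos -3.4812 − cos -2.3562) = -1.9214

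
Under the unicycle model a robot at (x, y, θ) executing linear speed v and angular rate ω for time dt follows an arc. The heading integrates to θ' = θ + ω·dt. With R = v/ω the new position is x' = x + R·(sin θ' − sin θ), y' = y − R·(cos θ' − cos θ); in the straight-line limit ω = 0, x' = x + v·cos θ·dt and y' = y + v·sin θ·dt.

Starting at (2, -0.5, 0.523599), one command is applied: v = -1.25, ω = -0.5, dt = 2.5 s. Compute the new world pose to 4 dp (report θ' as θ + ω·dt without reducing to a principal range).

θ' = 0.5236 + -0.5·2.5 = -0.7264
R = v/ω = -1.25/-0.5 = 2.5000
x' = 2 + 2.5000·(sin -0.7264 − sin 0.5236) = -0.9105
y' = -0.5 − 2.5000·(cos -0.7264 − cos 0.5236) = -0.2039

(-0.9105, -0.2039, -0.7264)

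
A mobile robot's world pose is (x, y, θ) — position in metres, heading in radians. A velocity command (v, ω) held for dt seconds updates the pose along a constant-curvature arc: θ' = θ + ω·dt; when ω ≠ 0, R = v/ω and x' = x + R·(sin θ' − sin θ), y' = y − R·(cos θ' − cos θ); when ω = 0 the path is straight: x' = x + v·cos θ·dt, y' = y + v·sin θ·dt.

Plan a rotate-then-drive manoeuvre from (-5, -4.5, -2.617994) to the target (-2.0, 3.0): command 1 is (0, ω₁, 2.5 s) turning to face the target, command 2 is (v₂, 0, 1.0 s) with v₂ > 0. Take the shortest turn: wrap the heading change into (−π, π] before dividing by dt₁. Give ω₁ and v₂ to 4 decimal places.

heading to target = atan2(3−-4.5, -2−-5) = 1.1903
Δθ = wrap(1.1903 − -2.6180) = -2.4749; ω₁ = Δθ/dt₁ = -0.9900
distance = √((-2−-5)² + (3−-4.5)²) = 8.0777; v₂ = distance/dt₂ = 8.0777

ω₁ = -0.9900, v₂ = 8.0777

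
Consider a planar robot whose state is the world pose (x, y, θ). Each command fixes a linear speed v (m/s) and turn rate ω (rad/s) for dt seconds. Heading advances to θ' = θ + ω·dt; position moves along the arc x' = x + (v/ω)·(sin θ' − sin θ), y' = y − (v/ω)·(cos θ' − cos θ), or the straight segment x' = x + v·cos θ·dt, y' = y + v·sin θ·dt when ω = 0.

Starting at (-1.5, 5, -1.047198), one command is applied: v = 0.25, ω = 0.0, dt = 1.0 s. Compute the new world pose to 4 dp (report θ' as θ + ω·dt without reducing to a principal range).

θ' = -1.0472 + 0.0·1.0 = -1.0472
ω = 0 → straight: x' = -1.5 + 0.25·cos(-1.0472)·1.0 = -1.3750
y' = 5 + 0.25·sin(-1.0472)·1.0 = 4.7835

(-1.3750, 4.7835, -1.0472)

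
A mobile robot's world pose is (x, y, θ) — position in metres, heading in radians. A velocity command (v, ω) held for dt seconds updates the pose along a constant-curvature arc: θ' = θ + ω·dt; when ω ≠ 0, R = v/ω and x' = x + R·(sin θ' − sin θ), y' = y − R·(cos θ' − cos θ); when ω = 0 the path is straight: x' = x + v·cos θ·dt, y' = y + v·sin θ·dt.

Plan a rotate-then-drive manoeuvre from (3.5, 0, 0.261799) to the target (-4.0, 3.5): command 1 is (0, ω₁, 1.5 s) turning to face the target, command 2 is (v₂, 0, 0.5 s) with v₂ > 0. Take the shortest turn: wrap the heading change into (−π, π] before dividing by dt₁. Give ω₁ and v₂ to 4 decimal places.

heading to target = atan2(3.5−0, -4−3.5) = 2.7050
Δθ = wrap(2.7050 − 0.2618) = 2.4432; ω₁ = Δθ/dt₁ = 1.6288
distance = √((-4−3.5)² + (3.5−0)²) = 8.2765; v₂ = distance/dt₂ = 16.5529

ω₁ = 1.6288, v₂ = 16.5529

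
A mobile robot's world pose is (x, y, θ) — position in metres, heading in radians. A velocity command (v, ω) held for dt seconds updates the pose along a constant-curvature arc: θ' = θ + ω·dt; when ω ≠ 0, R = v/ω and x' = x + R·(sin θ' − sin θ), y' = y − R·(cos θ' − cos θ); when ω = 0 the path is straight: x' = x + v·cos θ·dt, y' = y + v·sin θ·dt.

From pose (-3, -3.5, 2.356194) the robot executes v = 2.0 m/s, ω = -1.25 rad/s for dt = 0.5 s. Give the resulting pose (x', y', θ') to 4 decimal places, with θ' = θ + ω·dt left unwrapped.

θ' = 2.3562 + -1.25·0.5 = 1.7312
R = v/ω = 2.0/-1.25 = -1.6000
x' = -3 + -1.6000·(sin 1.7312 − sin 2.3562) = -3.4481
y' = -3.5 − -1.6000·(cos 1.7312 − cos 2.3562) = -2.6242

(-3.4481, -2.6242, 1.7312)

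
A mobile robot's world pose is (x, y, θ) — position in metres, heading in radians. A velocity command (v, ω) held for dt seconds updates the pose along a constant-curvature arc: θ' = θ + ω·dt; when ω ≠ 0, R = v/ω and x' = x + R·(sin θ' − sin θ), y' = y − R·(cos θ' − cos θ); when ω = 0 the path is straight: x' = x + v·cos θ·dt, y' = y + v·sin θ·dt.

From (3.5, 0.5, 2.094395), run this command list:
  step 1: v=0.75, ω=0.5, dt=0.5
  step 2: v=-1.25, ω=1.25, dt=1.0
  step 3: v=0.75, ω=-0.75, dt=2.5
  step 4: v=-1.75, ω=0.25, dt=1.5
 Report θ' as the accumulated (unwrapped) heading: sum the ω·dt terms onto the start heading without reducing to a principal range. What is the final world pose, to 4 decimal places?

(3.8612, -1.1149, 2.0944)

step 1: θ'=2.3444 (R=1.5000) → pose (3.2741, 0.7981, 2.3444)
step 2: θ'=3.5944 (R=-1.0000) → pose (4.4270, 0.5976, 3.5944)
step 3: θ'=1.7194 (R=-1.0000) → pose (3.0005, 1.3487, 1.7194)
step 4: θ'=2.0944 (R=-7.0000) → pose (3.8612, -1.1149, 2.0944)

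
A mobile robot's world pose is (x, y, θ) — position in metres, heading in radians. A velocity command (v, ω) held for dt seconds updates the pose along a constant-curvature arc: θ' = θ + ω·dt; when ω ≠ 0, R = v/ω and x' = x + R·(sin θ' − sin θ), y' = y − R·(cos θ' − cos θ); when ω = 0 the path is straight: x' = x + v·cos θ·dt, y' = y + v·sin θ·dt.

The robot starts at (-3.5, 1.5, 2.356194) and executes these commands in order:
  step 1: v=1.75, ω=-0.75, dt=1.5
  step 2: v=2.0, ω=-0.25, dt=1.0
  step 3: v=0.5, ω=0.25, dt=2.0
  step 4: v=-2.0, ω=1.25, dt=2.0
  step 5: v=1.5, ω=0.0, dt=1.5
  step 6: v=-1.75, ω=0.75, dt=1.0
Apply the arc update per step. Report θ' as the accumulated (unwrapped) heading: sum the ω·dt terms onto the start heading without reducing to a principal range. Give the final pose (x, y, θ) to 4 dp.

(-0.9485, 5.3592, 4.7312)

step 1: θ'=1.2312 (R=-2.3333) → pose (-4.0502, 3.9272, 1.2312)
step 2: θ'=0.9812 (R=-8.0000) → pose (-3.1564, 5.7105, 0.9812)
step 3: θ'=1.4812 (R=2.0000) → pose (-2.8267, 6.6436, 1.4812)
step 4: θ'=3.9812 (R=-1.6000) → pose (-0.0421, 5.4320, 3.9812)
step 5: θ'=3.9812 (straight) → pose (-1.5446, 3.7572, 3.9812)
step 6: θ'=4.7312 (R=-2.3333) → pose (-0.9485, 5.3592, 4.7312)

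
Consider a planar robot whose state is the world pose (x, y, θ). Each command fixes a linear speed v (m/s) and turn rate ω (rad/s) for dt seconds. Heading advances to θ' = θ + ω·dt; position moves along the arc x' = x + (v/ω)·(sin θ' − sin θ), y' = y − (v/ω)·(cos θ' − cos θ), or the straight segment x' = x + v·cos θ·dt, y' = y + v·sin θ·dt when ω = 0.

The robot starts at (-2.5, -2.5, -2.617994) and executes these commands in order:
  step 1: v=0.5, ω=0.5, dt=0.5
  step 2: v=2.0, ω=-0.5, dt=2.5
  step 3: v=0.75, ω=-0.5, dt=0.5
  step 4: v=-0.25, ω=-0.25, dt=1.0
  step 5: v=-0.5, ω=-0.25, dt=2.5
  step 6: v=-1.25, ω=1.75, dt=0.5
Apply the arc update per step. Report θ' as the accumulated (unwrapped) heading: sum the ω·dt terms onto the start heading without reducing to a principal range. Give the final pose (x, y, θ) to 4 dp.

(-6.8904, -5.0566, -3.8680)

step 1: θ'=-2.3680 (R=1.0000) → pose (-2.6987, -2.6506, -2.3680)
step 2: θ'=-3.6180 (R=-4.0000) → pose (-7.3279, -3.3436, -3.6180)
step 3: θ'=-3.8680 (R=-1.5000) → pose (-7.6363, -3.1320, -3.8680)
step 4: θ'=-4.1180 (R=1.0000) → pose (-7.4720, -3.3196, -4.1180)
step 5: θ'=-4.7430 (R=2.0000) → pose (-7.1299, -4.5008, -4.7430)
step 6: θ'=-3.8680 (R=-0.7143) → pose (-6.8904, -5.0566, -3.8680)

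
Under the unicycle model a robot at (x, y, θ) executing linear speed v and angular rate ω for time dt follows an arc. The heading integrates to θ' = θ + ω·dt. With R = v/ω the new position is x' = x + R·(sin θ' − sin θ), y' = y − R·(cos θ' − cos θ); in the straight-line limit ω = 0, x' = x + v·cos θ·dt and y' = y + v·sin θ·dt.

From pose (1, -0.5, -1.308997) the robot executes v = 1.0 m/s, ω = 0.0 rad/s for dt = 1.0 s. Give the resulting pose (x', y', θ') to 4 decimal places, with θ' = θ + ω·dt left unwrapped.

(1.2588, -1.4659, -1.3090)

θ' = -1.3090 + 0.0·1.0 = -1.3090
ω = 0 → straight: x' = 1 + 1.0·cos(-1.3090)·1.0 = 1.2588
y' = -0.5 + 1.0·sin(-1.3090)·1.0 = -1.4659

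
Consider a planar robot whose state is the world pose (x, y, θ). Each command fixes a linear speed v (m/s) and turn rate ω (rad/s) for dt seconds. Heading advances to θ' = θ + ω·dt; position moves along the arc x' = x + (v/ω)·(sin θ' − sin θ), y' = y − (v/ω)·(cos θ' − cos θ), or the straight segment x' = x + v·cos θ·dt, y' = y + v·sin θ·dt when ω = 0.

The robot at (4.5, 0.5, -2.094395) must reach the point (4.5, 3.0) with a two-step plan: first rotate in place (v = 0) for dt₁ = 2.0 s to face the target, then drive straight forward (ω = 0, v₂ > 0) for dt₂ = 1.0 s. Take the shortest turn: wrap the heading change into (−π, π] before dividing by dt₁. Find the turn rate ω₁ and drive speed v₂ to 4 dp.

ω₁ = -1.3090, v₂ = 2.5000

heading to target = atan2(3−0.5, 4.5−4.5) = 1.5708
Δθ = wrap(1.5708 − -2.0944) = -2.6180; ω₁ = Δθ/dt₁ = -1.3090
distance = √((4.5−4.5)² + (3−0.5)²) = 2.5000; v₂ = distance/dt₂ = 2.5000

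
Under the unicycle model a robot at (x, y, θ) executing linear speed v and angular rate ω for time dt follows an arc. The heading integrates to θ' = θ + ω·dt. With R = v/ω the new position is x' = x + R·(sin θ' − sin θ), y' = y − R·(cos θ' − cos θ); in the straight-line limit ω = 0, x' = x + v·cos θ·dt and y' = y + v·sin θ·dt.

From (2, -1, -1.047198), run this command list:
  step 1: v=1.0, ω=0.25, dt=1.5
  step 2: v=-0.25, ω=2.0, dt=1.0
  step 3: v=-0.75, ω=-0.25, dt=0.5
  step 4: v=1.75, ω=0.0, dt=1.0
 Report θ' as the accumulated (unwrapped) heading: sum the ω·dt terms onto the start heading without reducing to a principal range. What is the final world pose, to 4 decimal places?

step 1: θ'=-0.6722 (R=4.0000) → pose (2.9733, -2.1298, -0.6722)
step 2: θ'=1.3278 (R=-0.1250) → pose (2.7741, -2.1976, 1.3278)
step 3: θ'=1.2028 (R=3.0000) → pose (2.6614, -2.5550, 1.2028)
step 4: θ'=1.2028 (straight) → pose (3.2909, -0.9221, 1.2028)

(3.2909, -0.9221, 1.2028)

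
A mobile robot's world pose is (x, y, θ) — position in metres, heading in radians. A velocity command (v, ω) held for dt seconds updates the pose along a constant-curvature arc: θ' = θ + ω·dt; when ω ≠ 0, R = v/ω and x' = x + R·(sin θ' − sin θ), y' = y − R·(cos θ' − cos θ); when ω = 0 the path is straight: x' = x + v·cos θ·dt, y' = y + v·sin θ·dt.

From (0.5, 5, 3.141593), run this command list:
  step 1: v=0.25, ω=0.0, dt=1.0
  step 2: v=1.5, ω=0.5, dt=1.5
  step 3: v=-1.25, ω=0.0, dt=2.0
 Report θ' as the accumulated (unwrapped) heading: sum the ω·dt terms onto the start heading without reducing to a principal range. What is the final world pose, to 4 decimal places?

(0.0343, 5.8992, 3.8916)

step 1: θ'=3.1416 (straight) → pose (0.2500, 5.0000, 3.1416)
step 2: θ'=3.8916 (R=3.0000) → pose (-1.7949, 4.1951, 3.8916)
step 3: θ'=3.8916 (straight) → pose (0.0343, 5.8992, 3.8916)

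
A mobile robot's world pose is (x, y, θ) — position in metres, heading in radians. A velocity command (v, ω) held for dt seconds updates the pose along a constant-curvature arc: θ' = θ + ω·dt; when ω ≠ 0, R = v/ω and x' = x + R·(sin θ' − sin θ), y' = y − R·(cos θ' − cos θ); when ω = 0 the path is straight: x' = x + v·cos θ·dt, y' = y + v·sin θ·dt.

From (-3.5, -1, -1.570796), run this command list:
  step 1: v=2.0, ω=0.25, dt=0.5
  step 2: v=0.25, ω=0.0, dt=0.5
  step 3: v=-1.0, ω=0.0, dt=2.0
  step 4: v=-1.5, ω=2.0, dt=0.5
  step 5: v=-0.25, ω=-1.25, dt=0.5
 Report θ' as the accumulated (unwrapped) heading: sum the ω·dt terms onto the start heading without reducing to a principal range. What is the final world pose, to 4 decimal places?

step 1: θ'=-1.4458 (R=8.0000) → pose (-3.4376, -1.9974, -1.4458)
step 2: θ'=-1.4458 (straight) → pose (-3.4220, -2.1214, -1.4458)
step 3: θ'=-1.4458 (straight) → pose (-3.6713, -0.1370, -1.4458)
step 4: θ'=-0.4458 (R=-0.7500) → pose (-4.0921, 0.4462, -0.4458)
step 5: θ'=-1.0708 (R=0.2000) → pose (-4.1814, 0.5307, -1.0708)

(-4.1814, 0.5307, -1.0708)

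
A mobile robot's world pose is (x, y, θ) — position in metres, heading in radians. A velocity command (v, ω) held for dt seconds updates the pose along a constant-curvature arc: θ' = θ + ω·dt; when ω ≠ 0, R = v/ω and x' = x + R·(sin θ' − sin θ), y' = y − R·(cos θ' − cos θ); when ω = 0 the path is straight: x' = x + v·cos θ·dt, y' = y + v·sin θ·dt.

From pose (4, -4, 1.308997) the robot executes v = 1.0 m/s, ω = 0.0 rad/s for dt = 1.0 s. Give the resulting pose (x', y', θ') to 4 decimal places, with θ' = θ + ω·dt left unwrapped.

(4.2588, -3.0341, 1.3090)

θ' = 1.3090 + 0.0·1.0 = 1.3090
ω = 0 → straight: x' = 4 + 1.0·cos(1.3090)·1.0 = 4.2588
y' = -4 + 1.0·sin(1.3090)·1.0 = -3.0341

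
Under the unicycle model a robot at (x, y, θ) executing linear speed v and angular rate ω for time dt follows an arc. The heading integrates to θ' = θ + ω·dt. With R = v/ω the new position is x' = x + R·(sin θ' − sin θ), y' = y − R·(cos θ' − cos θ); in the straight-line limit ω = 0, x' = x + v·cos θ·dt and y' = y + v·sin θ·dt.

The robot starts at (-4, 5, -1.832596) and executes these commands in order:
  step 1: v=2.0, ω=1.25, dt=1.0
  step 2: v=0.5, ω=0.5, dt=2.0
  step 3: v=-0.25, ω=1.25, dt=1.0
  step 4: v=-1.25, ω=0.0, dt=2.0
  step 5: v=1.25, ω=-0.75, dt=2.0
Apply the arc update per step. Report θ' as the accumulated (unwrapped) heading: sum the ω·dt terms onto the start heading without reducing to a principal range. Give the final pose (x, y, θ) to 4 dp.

step 1: θ'=-0.5826 (R=1.6000) → pose (-3.3348, 3.2498, -0.5826)
step 2: θ'=0.4174 (R=1.0000) → pose (-2.3792, 3.1707, 0.4174)
step 3: θ'=1.6674 (R=-0.2000) → pose (-2.4972, 2.9686, 1.6674)
step 4: θ'=1.6674 (straight) → pose (-2.2561, 0.4803, 1.6674)
step 5: θ'=0.1674 (R=-1.6667) → pose (-0.8749, 2.2844, 0.1674)

(-0.8749, 2.2844, 0.1674)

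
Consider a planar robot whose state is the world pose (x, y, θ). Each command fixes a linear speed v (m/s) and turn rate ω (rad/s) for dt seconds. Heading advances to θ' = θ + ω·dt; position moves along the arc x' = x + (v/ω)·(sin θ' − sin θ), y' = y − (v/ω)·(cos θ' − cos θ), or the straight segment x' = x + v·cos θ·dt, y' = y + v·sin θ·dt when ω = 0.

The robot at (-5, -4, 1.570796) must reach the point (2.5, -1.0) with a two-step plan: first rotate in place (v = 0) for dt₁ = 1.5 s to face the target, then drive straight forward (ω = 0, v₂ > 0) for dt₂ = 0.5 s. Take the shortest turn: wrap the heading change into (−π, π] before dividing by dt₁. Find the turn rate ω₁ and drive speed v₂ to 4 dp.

ω₁ = -0.7935, v₂ = 16.1555

heading to target = atan2(-1−-4, 2.5−-5) = 0.3805
Δθ = wrap(0.3805 − 1.5708) = -1.1903; ω₁ = Δθ/dt₁ = -0.7935
distance = √((2.5−-5)² + (-1−-4)²) = 8.0777; v₂ = distance/dt₂ = 16.1555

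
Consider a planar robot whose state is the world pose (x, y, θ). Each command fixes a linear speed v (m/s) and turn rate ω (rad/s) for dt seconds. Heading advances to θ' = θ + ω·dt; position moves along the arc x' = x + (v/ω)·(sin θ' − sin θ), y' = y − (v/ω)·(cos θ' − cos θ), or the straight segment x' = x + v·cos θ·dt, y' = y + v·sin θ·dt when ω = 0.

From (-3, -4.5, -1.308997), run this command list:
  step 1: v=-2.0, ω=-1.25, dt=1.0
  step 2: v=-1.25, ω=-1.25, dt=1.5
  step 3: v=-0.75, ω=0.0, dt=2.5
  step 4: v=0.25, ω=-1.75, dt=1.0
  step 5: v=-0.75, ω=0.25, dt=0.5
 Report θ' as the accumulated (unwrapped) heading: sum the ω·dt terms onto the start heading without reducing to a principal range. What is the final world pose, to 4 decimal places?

step 1: θ'=-2.5590 (R=1.6000) → pose (-2.3348, -2.7498, -2.5590)
step 2: θ'=-4.4340 (R=1.0000) → pose (-0.8231, -3.3101, -4.4340)
step 3: θ'=-4.4340 (straight) → pose (-0.3079, -5.1129, -4.4340)
step 4: θ'=-6.1840 (R=-0.1429) → pose (-0.1847, -4.9315, -6.1840)
step 5: θ'=-6.0590 (R=-3.0000) → pose (-0.5545, -4.9918, -6.0590)

(-0.5545, -4.9918, -6.0590)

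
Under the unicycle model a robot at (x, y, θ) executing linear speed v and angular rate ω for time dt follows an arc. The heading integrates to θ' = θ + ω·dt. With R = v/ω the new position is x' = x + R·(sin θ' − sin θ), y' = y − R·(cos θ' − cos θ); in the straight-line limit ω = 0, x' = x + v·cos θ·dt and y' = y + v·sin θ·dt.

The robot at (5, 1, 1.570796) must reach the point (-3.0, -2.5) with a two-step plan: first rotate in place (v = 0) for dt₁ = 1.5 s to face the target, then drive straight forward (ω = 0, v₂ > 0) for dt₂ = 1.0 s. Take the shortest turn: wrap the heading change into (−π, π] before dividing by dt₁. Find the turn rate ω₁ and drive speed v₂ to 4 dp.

ω₁ = 1.3221, v₂ = 8.7321

heading to target = atan2(-2.5−1, -3−5) = -2.7292
Δθ = wrap(-2.7292 − 1.5708) = 1.9832; ω₁ = Δθ/dt₁ = 1.3221
distance = √((-3−5)² + (-2.5−1)²) = 8.7321; v₂ = distance/dt₂ = 8.7321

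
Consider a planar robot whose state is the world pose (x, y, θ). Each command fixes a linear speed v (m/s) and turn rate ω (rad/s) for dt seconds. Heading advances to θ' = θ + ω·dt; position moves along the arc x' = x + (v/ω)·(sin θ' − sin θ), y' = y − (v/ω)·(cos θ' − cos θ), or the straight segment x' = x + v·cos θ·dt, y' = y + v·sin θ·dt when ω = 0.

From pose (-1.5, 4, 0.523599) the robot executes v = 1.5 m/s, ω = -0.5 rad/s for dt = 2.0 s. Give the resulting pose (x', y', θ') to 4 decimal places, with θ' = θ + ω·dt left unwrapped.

θ' = 0.5236 + -0.5·2.0 = -0.4764
R = v/ω = 1.5/-0.5 = -3.0000
x' = -1.5 + -3.0000·(sin -0.4764 − sin 0.5236) = 1.3758
y' = 4 − -3.0000·(cos -0.4764 − cos 0.5236) = 4.0679

(1.3758, 4.0679, -0.4764)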